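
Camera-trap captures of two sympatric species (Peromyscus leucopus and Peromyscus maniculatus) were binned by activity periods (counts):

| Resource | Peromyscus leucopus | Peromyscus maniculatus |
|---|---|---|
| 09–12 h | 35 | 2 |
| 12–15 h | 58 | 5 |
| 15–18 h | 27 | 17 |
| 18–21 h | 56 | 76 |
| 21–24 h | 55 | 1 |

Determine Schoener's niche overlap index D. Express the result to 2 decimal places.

0.44

Proportions for Peromyscus leucopus (n=231): 35/231=0.1515, 58/231=0.2511, 27/231=0.1169, 56/231=0.2424, 55/231=0.2381
Proportions for Peromyscus maniculatus (n=101): 2/101=0.0198, 5/101=0.0495, 17/101=0.1683, 76/101=0.7525, 1/101=0.0099
Σ|p₁ᵢ − p₂ᵢ| = 0.1317 + 0.2016 + 0.0514 + 0.5101 + 0.2282 = 1.1230
D = 1 − ½ × 1.1230 = 1 − 0.56150 = 0.43850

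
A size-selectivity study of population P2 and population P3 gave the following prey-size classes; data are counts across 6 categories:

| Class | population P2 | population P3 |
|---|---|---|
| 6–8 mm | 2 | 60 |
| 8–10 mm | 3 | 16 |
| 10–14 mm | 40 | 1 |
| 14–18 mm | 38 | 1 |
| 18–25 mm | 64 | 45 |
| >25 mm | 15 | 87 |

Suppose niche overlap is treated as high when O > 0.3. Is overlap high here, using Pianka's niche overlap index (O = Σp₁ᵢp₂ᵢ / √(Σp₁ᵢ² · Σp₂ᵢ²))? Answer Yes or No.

Proportions for population P2 (n=162): 2/162=0.0123, 3/162=0.0185, 40/162=0.2469, 38/162=0.2346, 64/162=0.3951, 15/162=0.0926
Proportions for population P3 (n=210): 60/210=0.2857, 16/210=0.0762, 1/210=0.0048, 1/210=0.0048, 45/210=0.2143, 87/210=0.4143
Σ p₁ᵢp₂ᵢ = 0.003514 + 0.001410 + 0.001185 + 0.001126 + 0.084670 + 0.038364 = 0.130269
Σp_1ᵢ² = 0.0123² + 0.0185² + 0.2469² + 0.2346² + 0.3951² + 0.0926² = 0.000151 + 0.000342 + 0.060960 + 0.055037 + 0.156104 + 0.008575 = 0.281169
Σp_2ᵢ² = 0.2857² + 0.0762² + 0.0048² + 0.0048² + 0.2143² + 0.4143² = 0.081624 + 0.005806 + 0.000023 + 0.000023 + 0.045924 + 0.171644 = 0.305044
O = 0.130269 / √(0.281169 × 0.305044) = 0.130269 / 0.2928633 = 0.4448
O = 0.4448 > 0.3 → Yes.

Yes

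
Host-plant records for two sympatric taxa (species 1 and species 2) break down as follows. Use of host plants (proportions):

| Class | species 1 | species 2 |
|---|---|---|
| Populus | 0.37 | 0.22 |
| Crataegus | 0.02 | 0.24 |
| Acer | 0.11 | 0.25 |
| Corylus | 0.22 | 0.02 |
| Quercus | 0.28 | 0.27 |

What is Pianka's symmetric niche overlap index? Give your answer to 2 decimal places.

Σ p₁ᵢp₂ᵢ = 0.0814 + 0.0048 + 0.0275 + 0.0044 + 0.0756 = 0.1937
Σp_1ᵢ² = 0.37² + 0.02² + 0.11² + 0.22² + 0.28² = 0.1369 + 0.0004 + 0.0121 + 0.0484 + 0.0784 = 0.2762
Σp_2ᵢ² = 0.22² + 0.24² + 0.25² + 0.02² + 0.27² = 0.0484 + 0.0576 + 0.0625 + 0.0004 + 0.0729 = 0.2418
O = 0.1937 / √(0.2762 × 0.2418) = 0.1937 / 0.25843 = 0.7495

0.75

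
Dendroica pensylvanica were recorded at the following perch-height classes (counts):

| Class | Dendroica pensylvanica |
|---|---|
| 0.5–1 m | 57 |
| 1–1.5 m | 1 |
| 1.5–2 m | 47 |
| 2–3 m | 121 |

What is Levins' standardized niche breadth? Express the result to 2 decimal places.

Proportions for Dendroica pensylvanica (n=226): 57/226=0.2522, 1/226=0.0044, 47/226=0.2080, 121/226=0.5354
Σpᵢ² = 0.2522² + 0.0044² + 0.2080² + 0.5354² = 0.063605 + 0.000019 + 0.043264 + 0.286653 = 0.393541
B = 1 / 0.393541 = 2.5410
Bₛ = (B − 1)/(n − 1) = (2.5410 − 1)/(4 − 1) = 1.5410/3 = 0.5137

0.51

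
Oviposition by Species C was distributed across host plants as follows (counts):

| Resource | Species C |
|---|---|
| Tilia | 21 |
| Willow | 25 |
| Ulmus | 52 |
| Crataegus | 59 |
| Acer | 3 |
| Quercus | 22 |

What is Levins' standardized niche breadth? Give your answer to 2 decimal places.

0.66

Proportions for Species C (n=182): 21/182=0.1154, 25/182=0.1374, 52/182=0.2857, 59/182=0.3242, 3/182=0.0165, 22/182=0.1209
Σpᵢ² = 0.1154² + 0.1374² + 0.2857² + 0.3242² + 0.0165² + 0.1209² = 0.013317 + 0.018879 + 0.081624 + 0.105106 + 0.000272 + 0.014617 = 0.233815
B = 1 / 0.233815 = 4.2769
Bₛ = (B − 1)/(n − 1) = (4.2769 − 1)/(6 − 1) = 3.2769/5 = 0.6554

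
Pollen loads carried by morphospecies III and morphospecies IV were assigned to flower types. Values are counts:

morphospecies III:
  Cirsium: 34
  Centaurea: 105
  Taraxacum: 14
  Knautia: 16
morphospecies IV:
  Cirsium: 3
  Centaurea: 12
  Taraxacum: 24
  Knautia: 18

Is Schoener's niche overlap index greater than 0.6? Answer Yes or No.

No

Proportions for morphospecies III (n=169): 34/169=0.2012, 105/169=0.6213, 14/169=0.0828, 16/169=0.0947
Proportions for morphospecies IV (n=57): 3/57=0.0526, 12/57=0.2105, 24/57=0.4211, 18/57=0.3158
Σ|p₁ᵢ − p₂ᵢ| = 0.1486 + 0.4108 + 0.3383 + 0.2211 = 1.1188
D = 1 − ½ × 1.1188 = 1 − 0.55940 = 0.44060
D = 0.44060 < 0.6 → No.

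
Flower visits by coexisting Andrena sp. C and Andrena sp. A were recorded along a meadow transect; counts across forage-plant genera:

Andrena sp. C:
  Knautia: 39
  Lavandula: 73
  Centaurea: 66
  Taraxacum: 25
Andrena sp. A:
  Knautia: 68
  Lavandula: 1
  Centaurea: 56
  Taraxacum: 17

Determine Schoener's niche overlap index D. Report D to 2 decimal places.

0.64

Proportions for Andrena sp. C (n=203): 39/203=0.1921, 73/203=0.3596, 66/203=0.3251, 25/203=0.1232
Proportions for Andrena sp. A (n=142): 68/142=0.4789, 1/142=0.0070, 56/142=0.3944, 17/142=0.1197
Σ|p₁ᵢ − p₂ᵢ| = 0.2868 + 0.3526 + 0.0693 + 0.0035 = 0.7122
D = 1 − ½ × 0.7122 = 1 − 0.35610 = 0.64390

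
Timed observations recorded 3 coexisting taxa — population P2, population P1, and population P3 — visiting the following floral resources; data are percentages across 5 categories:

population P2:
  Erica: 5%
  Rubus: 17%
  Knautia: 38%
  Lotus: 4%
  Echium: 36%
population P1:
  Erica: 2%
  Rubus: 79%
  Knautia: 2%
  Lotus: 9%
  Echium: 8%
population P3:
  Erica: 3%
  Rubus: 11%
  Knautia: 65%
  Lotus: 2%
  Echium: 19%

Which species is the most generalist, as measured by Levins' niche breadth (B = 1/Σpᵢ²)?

Convert percentages to proportions (divide by 100).
Σp_P2ᵢ² = 0.05² + 0.17² + 0.38² + 0.04² + 0.36² = 0.0025 + 0.0289 + 0.1444 + 0.0016 + 0.1296 = 0.3070
B_P2 = 1 / 0.3070 = 3.2573
Σp_P1ᵢ² = 0.02² + 0.79² + 0.02² + 0.09² + 0.08² = 0.0004 + 0.6241 + 0.0004 + 0.0081 + 0.0064 = 0.6394
B_P1 = 1 / 0.6394 = 1.5640
Σp_P3ᵢ² = 0.03² + 0.11² + 0.65² + 0.02² + 0.19² = 0.0009 + 0.0121 + 0.4225 + 0.0004 + 0.0361 = 0.4720
B_P3 = 1 / 0.4720 = 2.1186
Highest B → broadest niche (most generalist): population P2 (B = 3.26).

population P2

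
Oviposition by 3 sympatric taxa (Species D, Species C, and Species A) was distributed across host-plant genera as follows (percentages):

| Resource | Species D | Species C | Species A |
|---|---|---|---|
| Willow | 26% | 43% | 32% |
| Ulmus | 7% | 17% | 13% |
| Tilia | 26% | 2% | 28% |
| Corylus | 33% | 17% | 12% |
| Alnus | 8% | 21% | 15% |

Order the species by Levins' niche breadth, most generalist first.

Convert percentages to proportions (divide by 100).
Σp_Dᵢ² = 0.26² + 0.07² + 0.26² + 0.33² + 0.08² = 0.0676 + 0.0049 + 0.0676 + 0.1089 + 0.0064 = 0.2554
B_D = 1 / 0.2554 = 3.9154
Σp_Cᵢ² = 0.43² + 0.17² + 0.02² + 0.17² + 0.21² = 0.1849 + 0.0289 + 0.0004 + 0.0289 + 0.0441 = 0.2872
B_C = 1 / 0.2872 = 3.4819
Σp_Aᵢ² = 0.32² + 0.13² + 0.28² + 0.12² + 0.15² = 0.1024 + 0.0169 + 0.0784 + 0.0144 + 0.0225 = 0.2346
B_A = 1 / 0.2346 = 4.2626
Ranking by B (broadest → narrowest): Species A (4.26) > Species D (3.92) > Species C (3.48)

Species A > Species D > Species C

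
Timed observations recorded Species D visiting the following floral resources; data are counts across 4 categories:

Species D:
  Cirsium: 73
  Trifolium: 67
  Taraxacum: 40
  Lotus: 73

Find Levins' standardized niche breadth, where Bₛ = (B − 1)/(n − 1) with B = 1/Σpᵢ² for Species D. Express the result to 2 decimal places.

Proportions for Species D (n=253): 73/253=0.2885, 67/253=0.2648, 40/253=0.1581, 73/253=0.2885
Σpᵢ² = 0.2885² + 0.2648² + 0.1581² + 0.2885² = 0.083232 + 0.070119 + 0.024996 + 0.083232 = 0.261579
B = 1 / 0.261579 = 3.8229
Bₛ = (B − 1)/(n − 1) = (3.8229 − 1)/(4 − 1) = 2.8229/3 = 0.9410

0.94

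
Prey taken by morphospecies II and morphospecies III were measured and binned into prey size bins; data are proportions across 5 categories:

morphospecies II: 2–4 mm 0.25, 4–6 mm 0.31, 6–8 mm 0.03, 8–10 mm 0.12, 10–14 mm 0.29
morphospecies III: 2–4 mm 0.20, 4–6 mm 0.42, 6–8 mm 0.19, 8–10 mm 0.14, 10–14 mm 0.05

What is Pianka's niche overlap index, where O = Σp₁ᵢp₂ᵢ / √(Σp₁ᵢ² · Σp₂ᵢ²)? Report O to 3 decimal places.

0.816

Σ p₁ᵢp₂ᵢ = 0.0500 + 0.1302 + 0.0057 + 0.0168 + 0.0145 = 0.2172
Σp_1ᵢ² = 0.25² + 0.31² + 0.03² + 0.12² + 0.29² = 0.0625 + 0.0961 + 0.0009 + 0.0144 + 0.0841 = 0.2580
Σp_2ᵢ² = 0.20² + 0.42² + 0.19² + 0.14² + 0.05² = 0.0400 + 0.1764 + 0.0361 + 0.0196 + 0.0025 = 0.2746
O = 0.2172 / √(0.2580 × 0.2746) = 0.2172 / 0.266171 = 0.81602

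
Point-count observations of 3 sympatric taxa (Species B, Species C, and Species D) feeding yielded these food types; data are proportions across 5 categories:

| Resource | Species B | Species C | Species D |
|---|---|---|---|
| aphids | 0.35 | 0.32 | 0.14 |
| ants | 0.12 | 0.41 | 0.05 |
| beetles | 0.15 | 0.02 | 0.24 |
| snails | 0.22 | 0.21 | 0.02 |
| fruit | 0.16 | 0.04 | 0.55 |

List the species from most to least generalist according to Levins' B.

Σp_Bᵢ² = 0.35² + 0.12² + 0.15² + 0.22² + 0.16² = 0.1225 + 0.0144 + 0.0225 + 0.0484 + 0.0256 = 0.2334
B_B = 1 / 0.2334 = 4.2845
Σp_Cᵢ² = 0.32² + 0.41² + 0.02² + 0.21² + 0.04² = 0.1024 + 0.1681 + 0.0004 + 0.0441 + 0.0016 = 0.3166
B_C = 1 / 0.3166 = 3.1586
Σp_Dᵢ² = 0.14² + 0.05² + 0.24² + 0.02² + 0.55² = 0.0196 + 0.0025 + 0.0576 + 0.0004 + 0.3025 = 0.3826
B_D = 1 / 0.3826 = 2.6137
Ranking by B (broadest → narrowest): Species B (4.28) > Species C (3.16) > Species D (2.61)

Species B > Species C > Species D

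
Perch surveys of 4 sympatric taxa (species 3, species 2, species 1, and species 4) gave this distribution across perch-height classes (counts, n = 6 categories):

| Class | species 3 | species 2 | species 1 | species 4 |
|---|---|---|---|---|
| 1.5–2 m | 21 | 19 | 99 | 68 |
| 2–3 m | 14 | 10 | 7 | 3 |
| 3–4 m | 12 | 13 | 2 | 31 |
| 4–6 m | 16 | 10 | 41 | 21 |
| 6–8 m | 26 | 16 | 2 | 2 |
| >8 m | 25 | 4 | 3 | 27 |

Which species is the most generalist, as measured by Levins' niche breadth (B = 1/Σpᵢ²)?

species 3

Proportions for species 3 (n=114): 21/114=0.1842, 14/114=0.1228, 12/114=0.1053, 16/114=0.1404, 26/114=0.2281, 25/114=0.2193
Proportions for species 2 (n=72): 19/72=0.2639, 10/72=0.1389, 13/72=0.1806, 10/72=0.1389, 16/72=0.2222, 4/72=0.0556
Proportions for species 1 (n=154): 99/154=0.6429, 7/154=0.0455, 2/154=0.0130, 41/154=0.2662, 2/154=0.0130, 3/154=0.0195
Proportions for species 4 (n=152): 68/152=0.4474, 3/152=0.0197, 31/152=0.2039, 21/152=0.1382, 2/152=0.0132, 27/152=0.1776
Σp_3ᵢ² = 0.1842² + 0.1228² + 0.1053² + 0.1404² + 0.2281² + 0.2193² = 0.033930 + 0.015080 + 0.011088 + 0.019712 + 0.052030 + 0.048092 = 0.179932
B_3 = 1 / 0.179932 = 5.5577
Σp_2ᵢ² = 0.2639² + 0.1389² + 0.1806² + 0.1389² + 0.2222² + 0.0556² = 0.069643 + 0.019293 + 0.032616 + 0.019293 + 0.049373 + 0.003091 = 0.193309
B_2 = 1 / 0.193309 = 5.1731
Σp_1ᵢ² = 0.6429² + 0.0455² + 0.0130² + 0.2662² + 0.0130² + 0.0195² = 0.413320 + 0.002070 + 0.000169 + 0.070862 + 0.000169 + 0.000380 = 0.486970
B_1 = 1 / 0.486970 = 2.0535
Σp_4ᵢ² = 0.4474² + 0.0197² + 0.2039² + 0.1382² + 0.0132² + 0.1776² = 0.200167 + 0.000388 + 0.041575 + 0.019099 + 0.000174 + 0.031542 = 0.292945
B_4 = 1 / 0.292945 = 3.4136
Highest B → broadest niche (most generalist): species 3 (B = 5.56).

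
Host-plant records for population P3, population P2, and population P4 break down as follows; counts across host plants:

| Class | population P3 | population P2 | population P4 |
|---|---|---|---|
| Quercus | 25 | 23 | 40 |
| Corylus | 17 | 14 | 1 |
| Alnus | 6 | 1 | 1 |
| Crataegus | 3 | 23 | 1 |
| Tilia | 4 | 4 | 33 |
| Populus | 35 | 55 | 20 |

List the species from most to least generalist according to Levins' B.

population P3 > population P2 > population P4

Proportions for population P3 (n=90): 25/90=0.2778, 17/90=0.1889, 6/90=0.0667, 3/90=0.0333, 4/90=0.0444, 35/90=0.3889
Proportions for population P2 (n=120): 23/120=0.1917, 14/120=0.1167, 1/120=0.0083, 23/120=0.1917, 4/120=0.0333, 55/120=0.4583
Proportions for population P4 (n=96): 40/96=0.4167, 1/96=0.0104, 1/96=0.0104, 1/96=0.0104, 33/96=0.3438, 20/96=0.2083
Σp_P3ᵢ² = 0.2778² + 0.1889² + 0.0667² + 0.0333² + 0.0444² + 0.3889² = 0.077173 + 0.035683 + 0.004449 + 0.001109 + 0.001971 + 0.151243 = 0.271628
B_P3 = 1 / 0.271628 = 3.6815
Σp_P2ᵢ² = 0.1917² + 0.1167² + 0.0083² + 0.1917² + 0.0333² + 0.4583² = 0.036749 + 0.013619 + 0.000069 + 0.036749 + 0.001109 + 0.210039 = 0.298334
B_P2 = 1 / 0.298334 = 3.3519
Σp_P4ᵢ² = 0.4167² + 0.0104² + 0.0104² + 0.0104² + 0.3438² + 0.2083² = 0.173639 + 0.000108 + 0.000108 + 0.000108 + 0.118198 + 0.043389 = 0.335550
B_P4 = 1 / 0.335550 = 2.9802
Ranking by B (broadest → narrowest): population P3 (3.68) > population P2 (3.35) > population P4 (2.98)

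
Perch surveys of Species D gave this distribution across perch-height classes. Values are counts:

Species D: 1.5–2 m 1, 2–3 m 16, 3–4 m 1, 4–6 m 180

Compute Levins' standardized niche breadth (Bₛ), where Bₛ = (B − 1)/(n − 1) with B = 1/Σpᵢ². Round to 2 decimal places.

0.07

Proportions for Species D (n=198): 1/198=0.0051, 16/198=0.0808, 1/198=0.0051, 180/198=0.9091
Σpᵢ² = 0.0051² + 0.0808² + 0.0051² + 0.9091² = 0.000026 + 0.006529 + 0.000026 + 0.826463 = 0.833044
B = 1 / 0.833044 = 1.2004
Bₛ = (B − 1)/(n − 1) = (1.2004 − 1)/(4 − 1) = 0.2004/3 = 0.0668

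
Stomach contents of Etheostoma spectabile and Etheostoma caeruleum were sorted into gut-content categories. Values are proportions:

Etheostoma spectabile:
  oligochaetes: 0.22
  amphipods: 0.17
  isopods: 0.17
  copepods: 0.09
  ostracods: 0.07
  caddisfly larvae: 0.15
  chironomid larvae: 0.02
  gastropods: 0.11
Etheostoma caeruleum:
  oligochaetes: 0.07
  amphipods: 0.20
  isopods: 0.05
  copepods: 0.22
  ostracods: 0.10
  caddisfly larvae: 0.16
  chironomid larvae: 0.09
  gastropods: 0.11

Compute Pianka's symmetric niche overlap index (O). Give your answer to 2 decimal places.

0.80

Σ p₁ᵢp₂ᵢ = 0.0154 + 0.0340 + 0.0085 + 0.0198 + 0.0070 + 0.0240 + 0.0018 + 0.0121 = 0.1226
Σp_1ᵢ² = 0.22² + 0.17² + 0.17² + 0.09² + 0.07² + 0.15² + 0.02² + 0.11² = 0.0484 + 0.0289 + 0.0289 + 0.0081 + 0.0049 + 0.0225 + 0.0004 + 0.0121 = 0.1542
Σp_2ᵢ² = 0.07² + 0.20² + 0.05² + 0.22² + 0.10² + 0.16² + 0.09² + 0.11² = 0.0049 + 0.0400 + 0.0025 + 0.0484 + 0.0100 + 0.0256 + 0.0081 + 0.0121 = 0.1516
O = 0.1226 / √(0.1542 × 0.1516) = 0.1226 / 0.15289 = 0.8019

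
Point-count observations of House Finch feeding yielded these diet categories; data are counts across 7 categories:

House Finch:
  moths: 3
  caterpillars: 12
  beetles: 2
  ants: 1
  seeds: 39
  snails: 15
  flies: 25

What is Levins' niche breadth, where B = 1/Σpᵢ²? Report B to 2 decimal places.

Proportions for House Finch (n=97): 3/97=0.0309, 12/97=0.1237, 2/97=0.0206, 1/97=0.0103, 39/97=0.4021, 15/97=0.1546, 25/97=0.2577
Σpᵢ² = 0.0309² + 0.1237² + 0.0206² + 0.0103² + 0.4021² + 0.1546² + 0.2577² = 0.000955 + 0.015302 + 0.000424 + 0.000106 + 0.161684 + 0.023901 + 0.066409 = 0.268781
B = 1 / 0.268781 = 3.7205

3.72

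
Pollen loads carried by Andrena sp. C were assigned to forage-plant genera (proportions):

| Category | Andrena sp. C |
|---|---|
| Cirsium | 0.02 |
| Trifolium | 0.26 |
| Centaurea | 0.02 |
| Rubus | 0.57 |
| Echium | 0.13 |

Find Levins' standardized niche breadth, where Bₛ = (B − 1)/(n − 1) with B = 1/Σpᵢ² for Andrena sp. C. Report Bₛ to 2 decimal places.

Σpᵢ² = 0.02² + 0.26² + 0.02² + 0.57² + 0.13² = 0.0004 + 0.0676 + 0.0004 + 0.3249 + 0.0169 = 0.4102
B = 1 / 0.4102 = 2.4378
Bₛ = (B − 1)/(n − 1) = (2.4378 − 1)/(5 − 1) = 1.4378/4 = 0.3595

0.36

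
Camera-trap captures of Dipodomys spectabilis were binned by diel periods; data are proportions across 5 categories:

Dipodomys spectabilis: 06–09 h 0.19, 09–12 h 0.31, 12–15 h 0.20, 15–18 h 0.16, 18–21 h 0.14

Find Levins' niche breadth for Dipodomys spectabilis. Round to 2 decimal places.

4.60

Σpᵢ² = 0.19² + 0.31² + 0.20² + 0.16² + 0.14² = 0.0361 + 0.0961 + 0.0400 + 0.0256 + 0.0196 = 0.2174
B = 1 / 0.2174 = 4.5998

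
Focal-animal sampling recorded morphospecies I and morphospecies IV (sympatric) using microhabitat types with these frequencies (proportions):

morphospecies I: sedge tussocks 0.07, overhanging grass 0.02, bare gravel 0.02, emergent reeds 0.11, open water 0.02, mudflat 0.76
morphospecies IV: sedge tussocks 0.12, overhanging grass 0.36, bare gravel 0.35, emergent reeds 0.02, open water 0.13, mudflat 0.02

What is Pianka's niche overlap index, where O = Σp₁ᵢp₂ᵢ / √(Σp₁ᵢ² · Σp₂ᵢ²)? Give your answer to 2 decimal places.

0.10

Σ p₁ᵢp₂ᵢ = 0.0084 + 0.0072 + 0.0070 + 0.0022 + 0.0026 + 0.0152 = 0.0426
Σp_1ᵢ² = 0.07² + 0.02² + 0.02² + 0.11² + 0.02² + 0.76² = 0.0049 + 0.0004 + 0.0004 + 0.0121 + 0.0004 + 0.5776 = 0.5958
Σp_2ᵢ² = 0.12² + 0.36² + 0.35² + 0.02² + 0.13² + 0.02² = 0.0144 + 0.1296 + 0.1225 + 0.0004 + 0.0169 + 0.0004 = 0.2842
O = 0.0426 / √(0.5958 × 0.2842) = 0.0426 / 0.41149 = 0.1035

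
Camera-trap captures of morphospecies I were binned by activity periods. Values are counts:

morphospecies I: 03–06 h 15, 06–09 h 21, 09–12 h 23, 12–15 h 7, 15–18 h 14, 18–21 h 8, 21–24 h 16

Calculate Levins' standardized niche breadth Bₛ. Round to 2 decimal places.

Proportions for morphospecies I (n=104): 15/104=0.1442, 21/104=0.2019, 23/104=0.2212, 7/104=0.0673, 14/104=0.1346, 8/104=0.0769, 16/104=0.1538
Σpᵢ² = 0.1442² + 0.2019² + 0.2212² + 0.0673² + 0.1346² + 0.0769² + 0.1538² = 0.020794 + 0.040764 + 0.048929 + 0.004529 + 0.018117 + 0.005914 + 0.023654 = 0.162701
B = 1 / 0.162701 = 6.1462
Bₛ = (B − 1)/(n − 1) = (6.1462 − 1)/(7 − 1) = 5.1462/6 = 0.8577

0.86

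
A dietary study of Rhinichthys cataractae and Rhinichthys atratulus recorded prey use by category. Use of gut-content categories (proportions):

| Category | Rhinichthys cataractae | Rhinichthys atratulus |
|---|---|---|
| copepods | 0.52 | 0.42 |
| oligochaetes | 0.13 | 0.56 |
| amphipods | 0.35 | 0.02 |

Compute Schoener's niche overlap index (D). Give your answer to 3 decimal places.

Σ|p₁ᵢ − p₂ᵢ| = 0.10 + 0.43 + 0.33 = 0.86
D = 1 − ½ × 0.86 = 1 − 0.430 = 0.57000

0.570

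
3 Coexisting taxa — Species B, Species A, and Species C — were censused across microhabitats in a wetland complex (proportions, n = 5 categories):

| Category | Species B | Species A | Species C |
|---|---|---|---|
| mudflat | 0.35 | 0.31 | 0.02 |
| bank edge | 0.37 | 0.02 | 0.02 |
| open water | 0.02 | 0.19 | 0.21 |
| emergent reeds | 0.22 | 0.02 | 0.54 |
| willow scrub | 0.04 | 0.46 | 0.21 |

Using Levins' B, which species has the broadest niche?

Species B

Σp_Bᵢ² = 0.35² + 0.37² + 0.02² + 0.22² + 0.04² = 0.1225 + 0.1369 + 0.0004 + 0.0484 + 0.0016 = 0.3098
B_B = 1 / 0.3098 = 3.2279
Σp_Aᵢ² = 0.31² + 0.02² + 0.19² + 0.02² + 0.46² = 0.0961 + 0.0004 + 0.0361 + 0.0004 + 0.2116 = 0.3446
B_A = 1 / 0.3446 = 2.9019
Σp_Cᵢ² = 0.02² + 0.02² + 0.21² + 0.54² + 0.21² = 0.0004 + 0.0004 + 0.0441 + 0.2916 + 0.0441 = 0.3806
B_C = 1 / 0.3806 = 2.6274
Highest B → broadest niche (most generalist): Species B (B = 3.23).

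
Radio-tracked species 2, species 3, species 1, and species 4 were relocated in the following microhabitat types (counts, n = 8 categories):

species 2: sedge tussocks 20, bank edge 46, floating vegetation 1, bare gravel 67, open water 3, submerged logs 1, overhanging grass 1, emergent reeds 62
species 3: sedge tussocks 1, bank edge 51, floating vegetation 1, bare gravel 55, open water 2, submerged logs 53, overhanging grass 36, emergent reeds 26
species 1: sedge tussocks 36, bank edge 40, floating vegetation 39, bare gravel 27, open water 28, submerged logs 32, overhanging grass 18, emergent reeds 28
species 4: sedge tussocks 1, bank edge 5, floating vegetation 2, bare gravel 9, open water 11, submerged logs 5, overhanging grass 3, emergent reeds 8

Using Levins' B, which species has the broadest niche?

species 1

Proportions for species 2 (n=201): 20/201=0.0995, 46/201=0.2289, 1/201=0.0050, 67/201=0.3333, 3/201=0.0149, 1/201=0.0050, 1/201=0.0050, 62/201=0.3085
Proportions for species 3 (n=225): 1/225=0.0044, 51/225=0.2267, 1/225=0.0044, 55/225=0.2444, 2/225=0.0089, 53/225=0.2356, 36/225=0.1600, 26/225=0.1156
Proportions for species 1 (n=248): 36/248=0.1452, 40/248=0.1613, 39/248=0.1573, 27/248=0.1089, 28/248=0.1129, 32/248=0.1290, 18/248=0.0726, 28/248=0.1129
Proportions for species 4 (n=44): 1/44=0.0227, 5/44=0.1136, 2/44=0.0455, 9/44=0.2045, 11/44=0.2500, 5/44=0.1136, 3/44=0.0682, 8/44=0.1818
Σp_2ᵢ² = 0.0995² + 0.2289² + 0.0050² + 0.3333² + 0.0149² + 0.0050² + 0.0050² + 0.3085² = 0.009900 + 0.052395 + 0.000025 + 0.111089 + 0.000222 + 0.000025 + 0.000025 + 0.095172 = 0.268853
B_2 = 1 / 0.268853 = 3.7195
Σp_3ᵢ² = 0.0044² + 0.2267² + 0.0044² + 0.2444² + 0.0089² + 0.2356² + 0.1600² + 0.1156² = 0.000019 + 0.051393 + 0.000019 + 0.059731 + 0.000079 + 0.055507 + 0.025600 + 0.013363 = 0.205711
B_3 = 1 / 0.205711 = 4.8612
Σp_1ᵢ² = 0.1452² + 0.1613² + 0.1573² + 0.1089² + 0.1129² + 0.1290² + 0.0726² + 0.1129² = 0.021083 + 0.026018 + 0.024743 + 0.011859 + 0.012746 + 0.016641 + 0.005271 + 0.012746 = 0.131107
B_1 = 1 / 0.131107 = 7.6274
Σp_4ᵢ² = 0.0227² + 0.1136² + 0.0455² + 0.2045² + 0.2500² + 0.1136² + 0.0682² + 0.1818² = 0.000515 + 0.012905 + 0.002070 + 0.041820 + 0.062500 + 0.012905 + 0.004651 + 0.033051 = 0.170417
B_4 = 1 / 0.170417 = 5.8680
Highest B → broadest niche (most generalist): species 1 (B = 7.63).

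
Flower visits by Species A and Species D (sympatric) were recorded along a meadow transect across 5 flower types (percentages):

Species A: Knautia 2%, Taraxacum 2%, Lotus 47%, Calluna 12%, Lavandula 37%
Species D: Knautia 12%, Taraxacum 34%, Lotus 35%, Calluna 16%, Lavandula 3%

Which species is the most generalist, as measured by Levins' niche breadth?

Convert percentages to proportions (divide by 100).
Σp_Aᵢ² = 0.02² + 0.02² + 0.47² + 0.12² + 0.37² = 0.0004 + 0.0004 + 0.2209 + 0.0144 + 0.1369 = 0.3730
B_A = 1 / 0.3730 = 2.6810
Σp_Dᵢ² = 0.12² + 0.34² + 0.35² + 0.16² + 0.03² = 0.0144 + 0.1156 + 0.1225 + 0.0256 + 0.0009 = 0.2790
B_D = 1 / 0.2790 = 3.5842
Highest B → broadest niche (most generalist): Species D (B = 3.58).

Species D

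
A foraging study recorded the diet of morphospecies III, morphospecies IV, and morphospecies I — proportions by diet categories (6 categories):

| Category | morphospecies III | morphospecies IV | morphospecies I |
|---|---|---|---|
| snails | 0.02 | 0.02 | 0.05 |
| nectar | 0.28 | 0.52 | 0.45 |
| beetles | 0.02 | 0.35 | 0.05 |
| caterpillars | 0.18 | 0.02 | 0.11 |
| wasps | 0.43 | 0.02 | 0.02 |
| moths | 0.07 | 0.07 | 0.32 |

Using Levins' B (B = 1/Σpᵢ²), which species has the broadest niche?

Σp_IIIᵢ² = 0.02² + 0.28² + 0.02² + 0.18² + 0.43² + 0.07² = 0.0004 + 0.0784 + 0.0004 + 0.0324 + 0.1849 + 0.0049 = 0.3014
B_III = 1 / 0.3014 = 3.3179
Σp_IVᵢ² = 0.02² + 0.52² + 0.35² + 0.02² + 0.02² + 0.07² = 0.0004 + 0.2704 + 0.1225 + 0.0004 + 0.0004 + 0.0049 = 0.3990
B_IV = 1 / 0.3990 = 2.5063
Σp_Iᵢ² = 0.05² + 0.45² + 0.05² + 0.11² + 0.02² + 0.32² = 0.0025 + 0.2025 + 0.0025 + 0.0121 + 0.0004 + 0.1024 = 0.3224
B_I = 1 / 0.3224 = 3.1017
Highest B → broadest niche (most generalist): morphospecies III (B = 3.32).

morphospecies III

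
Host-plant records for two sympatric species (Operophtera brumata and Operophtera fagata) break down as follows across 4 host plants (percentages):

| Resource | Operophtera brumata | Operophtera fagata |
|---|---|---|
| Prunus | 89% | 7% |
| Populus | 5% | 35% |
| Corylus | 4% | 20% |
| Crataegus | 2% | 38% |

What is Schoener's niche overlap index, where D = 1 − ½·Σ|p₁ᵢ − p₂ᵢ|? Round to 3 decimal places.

Convert percentages to proportions (divide by 100).
Σ|p₁ᵢ − p₂ᵢ| = 0.82 + 0.30 + 0.16 + 0.36 = 1.64
D = 1 − ½ × 1.64 = 1 − 0.820 = 0.18000

0.180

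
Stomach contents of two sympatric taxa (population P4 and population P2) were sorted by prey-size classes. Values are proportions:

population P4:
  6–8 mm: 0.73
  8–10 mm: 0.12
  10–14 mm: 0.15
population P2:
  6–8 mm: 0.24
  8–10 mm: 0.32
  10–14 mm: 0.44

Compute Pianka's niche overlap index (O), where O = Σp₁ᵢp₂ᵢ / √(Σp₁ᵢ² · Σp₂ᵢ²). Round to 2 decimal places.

0.62

Σ p₁ᵢp₂ᵢ = 0.1752 + 0.0384 + 0.0660 = 0.2796
Σp_1ᵢ² = 0.73² + 0.12² + 0.15² = 0.5329 + 0.0144 + 0.0225 = 0.5698
Σp_2ᵢ² = 0.24² + 0.32² + 0.44² = 0.0576 + 0.1024 + 0.1936 = 0.3536
O = 0.2796 / √(0.5698 × 0.3536) = 0.2796 / 0.44887 = 0.6229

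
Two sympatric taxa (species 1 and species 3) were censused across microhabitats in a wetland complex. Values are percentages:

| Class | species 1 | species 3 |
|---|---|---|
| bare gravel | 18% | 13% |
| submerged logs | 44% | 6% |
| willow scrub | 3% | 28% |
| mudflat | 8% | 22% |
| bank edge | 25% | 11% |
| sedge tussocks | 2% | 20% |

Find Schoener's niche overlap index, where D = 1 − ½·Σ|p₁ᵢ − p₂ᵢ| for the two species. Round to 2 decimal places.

Convert percentages to proportions (divide by 100).
Σ|p₁ᵢ − p₂ᵢ| = 0.05 + 0.38 + 0.25 + 0.14 + 0.14 + 0.18 = 1.14
D = 1 − ½ × 1.14 = 1 − 0.570 = 0.4300

0.43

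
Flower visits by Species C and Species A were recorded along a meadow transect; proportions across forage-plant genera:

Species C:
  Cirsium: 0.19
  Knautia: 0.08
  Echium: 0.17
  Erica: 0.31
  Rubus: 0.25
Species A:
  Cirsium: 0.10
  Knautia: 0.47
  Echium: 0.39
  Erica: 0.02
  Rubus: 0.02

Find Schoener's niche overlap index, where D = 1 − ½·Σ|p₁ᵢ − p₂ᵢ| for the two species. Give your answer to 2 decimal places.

Σ|p₁ᵢ − p₂ᵢ| = 0.09 + 0.39 + 0.22 + 0.29 + 0.23 = 1.22
D = 1 − ½ × 1.22 = 1 − 0.610 = 0.3900

0.39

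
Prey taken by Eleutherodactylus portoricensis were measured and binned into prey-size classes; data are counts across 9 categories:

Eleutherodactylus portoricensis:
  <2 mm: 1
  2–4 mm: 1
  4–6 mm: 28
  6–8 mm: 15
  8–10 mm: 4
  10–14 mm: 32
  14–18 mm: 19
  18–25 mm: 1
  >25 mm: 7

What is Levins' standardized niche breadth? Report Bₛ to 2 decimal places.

Proportions for Eleutherodactylus portoricensis (n=108): 1/108=0.0093, 1/108=0.0093, 28/108=0.2593, 15/108=0.1389, 4/108=0.0370, 32/108=0.2963, 19/108=0.1759, 1/108=0.0093, 7/108=0.0648
Σpᵢ² = 0.0093² + 0.0093² + 0.2593² + 0.1389² + 0.0370² + 0.2963² + 0.1759² + 0.0093² + 0.0648² = 0.000086 + 0.000086 + 0.067236 + 0.019293 + 0.001369 + 0.087794 + 0.030941 + 0.000086 + 0.004199 = 0.211090
B = 1 / 0.211090 = 4.7373
Bₛ = (B − 1)/(n − 1) = (4.7373 − 1)/(9 − 1) = 3.7373/8 = 0.4672

0.47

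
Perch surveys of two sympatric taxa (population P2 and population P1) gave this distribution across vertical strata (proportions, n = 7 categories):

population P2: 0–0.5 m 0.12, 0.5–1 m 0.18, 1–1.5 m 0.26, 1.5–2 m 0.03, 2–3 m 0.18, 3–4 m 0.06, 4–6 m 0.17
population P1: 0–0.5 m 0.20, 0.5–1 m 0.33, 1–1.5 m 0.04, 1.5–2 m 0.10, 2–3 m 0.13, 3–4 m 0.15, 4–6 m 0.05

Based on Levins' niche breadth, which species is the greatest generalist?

population P2

Σp_P2ᵢ² = 0.12² + 0.18² + 0.26² + 0.03² + 0.18² + 0.06² + 0.17² = 0.0144 + 0.0324 + 0.0676 + 0.0009 + 0.0324 + 0.0036 + 0.0289 = 0.1802
B_P2 = 1 / 0.1802 = 5.5494
Σp_P1ᵢ² = 0.20² + 0.33² + 0.04² + 0.10² + 0.13² + 0.15² + 0.05² = 0.0400 + 0.1089 + 0.0016 + 0.0100 + 0.0169 + 0.0225 + 0.0025 = 0.2024
B_P1 = 1 / 0.2024 = 4.9407
Highest B → broadest niche (most generalist): population P2 (B = 5.55).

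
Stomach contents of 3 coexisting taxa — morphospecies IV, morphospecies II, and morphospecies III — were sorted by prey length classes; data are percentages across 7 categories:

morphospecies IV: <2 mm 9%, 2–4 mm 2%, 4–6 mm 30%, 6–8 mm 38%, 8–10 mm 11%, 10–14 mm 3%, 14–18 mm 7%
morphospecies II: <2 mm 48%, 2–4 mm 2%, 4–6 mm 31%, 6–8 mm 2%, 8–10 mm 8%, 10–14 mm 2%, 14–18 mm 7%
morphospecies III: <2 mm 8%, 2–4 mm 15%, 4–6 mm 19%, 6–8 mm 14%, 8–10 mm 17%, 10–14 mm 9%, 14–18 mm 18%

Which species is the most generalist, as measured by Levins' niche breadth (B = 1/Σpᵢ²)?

Convert percentages to proportions (divide by 100).
Σp_IVᵢ² = 0.09² + 0.02² + 0.30² + 0.38² + 0.11² + 0.03² + 0.07² = 0.0081 + 0.0004 + 0.0900 + 0.1444 + 0.0121 + 0.0009 + 0.0049 = 0.2608
B_IV = 1 / 0.2608 = 3.8344
Σp_IIᵢ² = 0.48² + 0.02² + 0.31² + 0.02² + 0.08² + 0.02² + 0.07² = 0.2304 + 0.0004 + 0.0961 + 0.0004 + 0.0064 + 0.0004 + 0.0049 = 0.3390
B_II = 1 / 0.3390 = 2.9499
Σp_IIIᵢ² = 0.08² + 0.15² + 0.19² + 0.14² + 0.17² + 0.09² + 0.18² = 0.0064 + 0.0225 + 0.0361 + 0.0196 + 0.0289 + 0.0081 + 0.0324 = 0.1540
B_III = 1 / 0.1540 = 6.4935
Highest B → broadest niche (most generalist): morphospecies III (B = 6.49).

morphospecies III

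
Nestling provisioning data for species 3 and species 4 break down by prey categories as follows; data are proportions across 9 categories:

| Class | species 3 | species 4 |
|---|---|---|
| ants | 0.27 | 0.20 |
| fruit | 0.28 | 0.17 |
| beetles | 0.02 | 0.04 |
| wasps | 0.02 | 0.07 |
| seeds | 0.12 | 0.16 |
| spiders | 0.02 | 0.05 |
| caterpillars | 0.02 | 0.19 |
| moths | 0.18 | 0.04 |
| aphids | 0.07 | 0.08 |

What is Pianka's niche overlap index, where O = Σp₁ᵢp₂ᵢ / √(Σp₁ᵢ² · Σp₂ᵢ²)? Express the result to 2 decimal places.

0.81

Σ p₁ᵢp₂ᵢ = 0.0540 + 0.0476 + 0.0008 + 0.0014 + 0.0192 + 0.0010 + 0.0038 + 0.0072 + 0.0056 = 0.1406
Σp_1ᵢ² = 0.27² + 0.28² + 0.02² + 0.02² + 0.12² + 0.02² + 0.02² + 0.18² + 0.07² = 0.0729 + 0.0784 + 0.0004 + 0.0004 + 0.0144 + 0.0004 + 0.0004 + 0.0324 + 0.0049 = 0.2046
Σp_2ᵢ² = 0.20² + 0.17² + 0.04² + 0.07² + 0.16² + 0.05² + 0.19² + 0.04² + 0.08² = 0.0400 + 0.0289 + 0.0016 + 0.0049 + 0.0256 + 0.0025 + 0.0361 + 0.0016 + 0.0064 = 0.1476
O = 0.1406 / √(0.2046 × 0.1476) = 0.1406 / 0.17378 = 0.8091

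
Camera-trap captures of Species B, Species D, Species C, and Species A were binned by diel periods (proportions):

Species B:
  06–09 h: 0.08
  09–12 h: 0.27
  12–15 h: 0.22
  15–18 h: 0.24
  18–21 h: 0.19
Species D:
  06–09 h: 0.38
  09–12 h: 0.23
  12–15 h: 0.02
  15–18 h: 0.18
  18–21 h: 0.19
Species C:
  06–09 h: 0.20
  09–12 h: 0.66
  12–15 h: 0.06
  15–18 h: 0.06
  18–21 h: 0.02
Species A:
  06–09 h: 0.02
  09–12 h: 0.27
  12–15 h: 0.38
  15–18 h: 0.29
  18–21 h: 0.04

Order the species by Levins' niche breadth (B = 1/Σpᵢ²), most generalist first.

Species B > Species D > Species A > Species C

Σp_Bᵢ² = 0.08² + 0.27² + 0.22² + 0.24² + 0.19² = 0.0064 + 0.0729 + 0.0484 + 0.0576 + 0.0361 = 0.2214
B_B = 1 / 0.2214 = 4.5167
Σp_Dᵢ² = 0.38² + 0.23² + 0.02² + 0.18² + 0.19² = 0.1444 + 0.0529 + 0.0004 + 0.0324 + 0.0361 = 0.2662
B_D = 1 / 0.2662 = 3.7566
Σp_Cᵢ² = 0.20² + 0.66² + 0.06² + 0.06² + 0.02² = 0.0400 + 0.4356 + 0.0036 + 0.0036 + 0.0004 = 0.4832
B_C = 1 / 0.4832 = 2.0695
Σp_Aᵢ² = 0.02² + 0.27² + 0.38² + 0.29² + 0.04² = 0.0004 + 0.0729 + 0.1444 + 0.0841 + 0.0016 = 0.3034
B_A = 1 / 0.3034 = 3.2960
Ranking by B (broadest → narrowest): Species B (4.52) > Species D (3.76) > Species A (3.30) > Species C (2.07)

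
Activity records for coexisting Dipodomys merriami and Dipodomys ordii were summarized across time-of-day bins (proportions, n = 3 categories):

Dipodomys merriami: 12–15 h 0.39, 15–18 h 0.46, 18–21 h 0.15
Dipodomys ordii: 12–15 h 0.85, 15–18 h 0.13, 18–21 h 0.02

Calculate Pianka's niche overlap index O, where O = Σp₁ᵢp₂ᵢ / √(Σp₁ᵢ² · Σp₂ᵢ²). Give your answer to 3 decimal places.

Σ p₁ᵢp₂ᵢ = 0.3315 + 0.0598 + 0.0030 = 0.3943
Σp_1ᵢ² = 0.39² + 0.46² + 0.15² = 0.1521 + 0.2116 + 0.0225 = 0.3862
Σp_2ᵢ² = 0.85² + 0.13² + 0.02² = 0.7225 + 0.0169 + 0.0004 = 0.7398
O = 0.3943 / √(0.3862 × 0.7398) = 0.3943 / 0.534519 = 0.73767

0.738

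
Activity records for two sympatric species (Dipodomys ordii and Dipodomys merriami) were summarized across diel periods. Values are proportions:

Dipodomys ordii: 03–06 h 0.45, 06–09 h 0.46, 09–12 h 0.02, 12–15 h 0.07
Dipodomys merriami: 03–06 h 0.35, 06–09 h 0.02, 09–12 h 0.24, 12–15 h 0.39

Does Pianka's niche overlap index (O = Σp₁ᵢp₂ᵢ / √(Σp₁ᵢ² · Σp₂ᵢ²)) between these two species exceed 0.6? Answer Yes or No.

Σ p₁ᵢp₂ᵢ = 0.1575 + 0.0092 + 0.0048 + 0.0273 = 0.1988
Σp_1ᵢ² = 0.45² + 0.46² + 0.02² + 0.07² = 0.2025 + 0.2116 + 0.0004 + 0.0049 = 0.4194
Σp_2ᵢ² = 0.35² + 0.02² + 0.24² + 0.39² = 0.1225 + 0.0004 + 0.0576 + 0.1521 = 0.3326
O = 0.1988 / √(0.4194 × 0.3326) = 0.1988 / 0.37349 = 0.5323
O = 0.5323 < 0.6 → No.

No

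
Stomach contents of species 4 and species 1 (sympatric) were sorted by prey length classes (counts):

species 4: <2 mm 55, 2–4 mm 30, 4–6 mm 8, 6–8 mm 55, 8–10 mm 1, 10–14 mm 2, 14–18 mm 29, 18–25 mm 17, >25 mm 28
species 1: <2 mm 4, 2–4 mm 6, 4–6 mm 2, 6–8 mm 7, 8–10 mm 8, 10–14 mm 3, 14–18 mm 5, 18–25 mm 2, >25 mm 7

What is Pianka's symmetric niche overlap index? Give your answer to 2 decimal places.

Proportions for species 4 (n=225): 55/225=0.2444, 30/225=0.1333, 8/225=0.0356, 55/225=0.2444, 1/225=0.0044, 2/225=0.0089, 29/225=0.1289, 17/225=0.0756, 28/225=0.1244
Proportions for species 1 (n=44): 4/44=0.0909, 6/44=0.1364, 2/44=0.0455, 7/44=0.1591, 8/44=0.1818, 3/44=0.0682, 5/44=0.1136, 2/44=0.0455, 7/44=0.1591
Σ p₁ᵢp₂ᵢ = 0.022216 + 0.018182 + 0.001620 + 0.038884 + 0.000800 + 0.000607 + 0.014643 + 0.003440 + 0.019792 = 0.120184
Σp_1ᵢ² = 0.2444² + 0.1333² + 0.0356² + 0.2444² + 0.0044² + 0.0089² + 0.1289² + 0.0756² + 0.1244² = 0.059731 + 0.017769 + 0.001267 + 0.059731 + 0.000019 + 0.000079 + 0.016615 + 0.005715 + 0.015475 = 0.176401
Σp_2ᵢ² = 0.0909² + 0.1364² + 0.0455² + 0.1591² + 0.1818² + 0.0682² + 0.1136² + 0.0455² + 0.1591² = 0.008263 + 0.018605 + 0.002070 + 0.025313 + 0.033051 + 0.004651 + 0.012905 + 0.002070 + 0.025313 = 0.132241
O = 0.120184 / √(0.176401 × 0.132241) = 0.120184 / 0.1527332 = 0.7869

0.79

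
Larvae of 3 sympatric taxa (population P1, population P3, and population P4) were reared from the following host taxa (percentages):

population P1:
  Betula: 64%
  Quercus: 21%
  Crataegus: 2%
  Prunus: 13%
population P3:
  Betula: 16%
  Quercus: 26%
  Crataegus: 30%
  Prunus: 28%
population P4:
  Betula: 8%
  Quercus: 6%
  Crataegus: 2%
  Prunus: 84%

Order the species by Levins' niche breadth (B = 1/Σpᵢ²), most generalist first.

Convert percentages to proportions (divide by 100).
Σp_P1ᵢ² = 0.64² + 0.21² + 0.02² + 0.13² = 0.4096 + 0.0441 + 0.0004 + 0.0169 = 0.4710
B_P1 = 1 / 0.4710 = 2.1231
Σp_P3ᵢ² = 0.16² + 0.26² + 0.30² + 0.28² = 0.0256 + 0.0676 + 0.0900 + 0.0784 = 0.2616
B_P3 = 1 / 0.2616 = 3.8226
Σp_P4ᵢ² = 0.08² + 0.06² + 0.02² + 0.84² = 0.0064 + 0.0036 + 0.0004 + 0.7056 = 0.7160
B_P4 = 1 / 0.7160 = 1.3966
Ranking by B (broadest → narrowest): population P3 (3.82) > population P1 (2.12) > population P4 (1.40)

population P3 > population P1 > population P4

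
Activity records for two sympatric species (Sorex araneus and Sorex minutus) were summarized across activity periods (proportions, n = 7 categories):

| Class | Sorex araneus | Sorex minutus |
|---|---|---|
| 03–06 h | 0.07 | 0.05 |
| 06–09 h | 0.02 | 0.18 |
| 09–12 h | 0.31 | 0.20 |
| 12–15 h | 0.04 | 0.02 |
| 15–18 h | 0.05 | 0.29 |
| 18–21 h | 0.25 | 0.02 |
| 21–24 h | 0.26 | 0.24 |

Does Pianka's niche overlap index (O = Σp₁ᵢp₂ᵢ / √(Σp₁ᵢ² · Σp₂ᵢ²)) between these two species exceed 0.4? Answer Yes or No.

Yes

Σ p₁ᵢp₂ᵢ = 0.0035 + 0.0036 + 0.0620 + 0.0008 + 0.0145 + 0.0050 + 0.0624 = 0.1518
Σp_1ᵢ² = 0.07² + 0.02² + 0.31² + 0.04² + 0.05² + 0.25² + 0.26² = 0.0049 + 0.0004 + 0.0961 + 0.0016 + 0.0025 + 0.0625 + 0.0676 = 0.2356
Σp_2ᵢ² = 0.05² + 0.18² + 0.20² + 0.02² + 0.29² + 0.02² + 0.24² = 0.0025 + 0.0324 + 0.0400 + 0.0004 + 0.0841 + 0.0004 + 0.0576 = 0.2174
O = 0.1518 / √(0.2356 × 0.2174) = 0.1518 / 0.22632 = 0.6707
O = 0.6707 > 0.4 → Yes.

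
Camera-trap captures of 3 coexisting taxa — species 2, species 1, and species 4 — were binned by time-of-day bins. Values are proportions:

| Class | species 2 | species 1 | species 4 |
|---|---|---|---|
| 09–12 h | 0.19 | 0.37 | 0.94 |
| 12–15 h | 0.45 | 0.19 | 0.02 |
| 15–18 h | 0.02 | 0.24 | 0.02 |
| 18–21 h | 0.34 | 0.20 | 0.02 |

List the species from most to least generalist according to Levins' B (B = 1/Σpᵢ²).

Σp_2ᵢ² = 0.19² + 0.45² + 0.02² + 0.34² = 0.0361 + 0.2025 + 0.0004 + 0.1156 = 0.3546
B_2 = 1 / 0.3546 = 2.8201
Σp_1ᵢ² = 0.37² + 0.19² + 0.24² + 0.20² = 0.1369 + 0.0361 + 0.0576 + 0.0400 = 0.2706
B_1 = 1 / 0.2706 = 3.6955
Σp_4ᵢ² = 0.94² + 0.02² + 0.02² + 0.02² = 0.8836 + 0.0004 + 0.0004 + 0.0004 = 0.8848
B_4 = 1 / 0.8848 = 1.1302
Ranking by B (broadest → narrowest): species 1 (3.70) > species 2 (2.82) > species 4 (1.13)

species 1 > species 2 > species 4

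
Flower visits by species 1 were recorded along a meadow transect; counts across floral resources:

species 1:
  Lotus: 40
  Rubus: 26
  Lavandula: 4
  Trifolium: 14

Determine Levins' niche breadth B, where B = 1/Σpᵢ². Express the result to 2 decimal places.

Proportions for species 1 (n=84): 40/84=0.4762, 26/84=0.3095, 4/84=0.0476, 14/84=0.1667
Σpᵢ² = 0.4762² + 0.3095² + 0.0476² + 0.1667² = 0.226766 + 0.095790 + 0.002266 + 0.027789 = 0.352611
B = 1 / 0.352611 = 2.8360

2.84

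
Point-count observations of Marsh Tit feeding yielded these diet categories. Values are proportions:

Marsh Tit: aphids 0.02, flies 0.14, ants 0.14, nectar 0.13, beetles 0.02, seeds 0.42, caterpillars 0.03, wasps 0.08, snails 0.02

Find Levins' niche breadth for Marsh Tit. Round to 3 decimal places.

4.149

Σpᵢ² = 0.02² + 0.14² + 0.14² + 0.13² + 0.02² + 0.42² + 0.03² + 0.08² + 0.02² = 0.0004 + 0.0196 + 0.0196 + 0.0169 + 0.0004 + 0.1764 + 0.0009 + 0.0064 + 0.0004 = 0.2410
B = 1 / 0.2410 = 4.14938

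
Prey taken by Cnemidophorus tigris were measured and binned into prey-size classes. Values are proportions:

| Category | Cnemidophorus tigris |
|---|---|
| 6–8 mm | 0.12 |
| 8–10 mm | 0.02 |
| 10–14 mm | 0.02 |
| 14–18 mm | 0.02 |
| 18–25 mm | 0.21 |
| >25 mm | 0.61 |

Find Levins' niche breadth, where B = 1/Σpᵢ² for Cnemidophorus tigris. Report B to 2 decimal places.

2.32

Σpᵢ² = 0.12² + 0.02² + 0.02² + 0.02² + 0.21² + 0.61² = 0.0144 + 0.0004 + 0.0004 + 0.0004 + 0.0441 + 0.3721 = 0.4318
B = 1 / 0.4318 = 2.3159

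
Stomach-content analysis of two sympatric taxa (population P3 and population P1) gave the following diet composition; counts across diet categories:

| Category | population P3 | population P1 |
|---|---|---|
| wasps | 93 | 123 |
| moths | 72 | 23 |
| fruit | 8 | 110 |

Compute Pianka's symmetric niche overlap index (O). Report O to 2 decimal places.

Proportions for population P3 (n=173): 93/173=0.5376, 72/173=0.4162, 8/173=0.0462
Proportions for population P1 (n=256): 123/256=0.4805, 23/256=0.0898, 110/256=0.4297
Σ p₁ᵢp₂ᵢ = 0.258317 + 0.037375 + 0.019852 = 0.315544
Σp_1ᵢ² = 0.5376² + 0.4162² + 0.0462² = 0.289014 + 0.173222 + 0.002134 = 0.464370
Σp_2ᵢ² = 0.4805² + 0.0898² + 0.4297² = 0.230880 + 0.008064 + 0.184642 = 0.423586
O = 0.315544 / √(0.464370 × 0.423586) = 0.315544 / 0.4435094 = 0.7115

0.71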